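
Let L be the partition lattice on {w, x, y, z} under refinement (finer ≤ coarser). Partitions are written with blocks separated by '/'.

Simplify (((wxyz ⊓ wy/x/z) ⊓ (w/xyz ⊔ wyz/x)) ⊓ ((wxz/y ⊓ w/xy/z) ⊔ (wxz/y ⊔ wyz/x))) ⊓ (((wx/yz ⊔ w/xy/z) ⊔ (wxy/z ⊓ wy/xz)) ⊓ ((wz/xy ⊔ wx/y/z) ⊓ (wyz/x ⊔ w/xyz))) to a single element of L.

wxyz ∧ wy/x/z = wy/x/z
w/xyz ∨ wyz/x = wxyz
wy/x/z ∧ wxyz = wy/x/z
wxz/y ∧ w/xy/z = w/x/y/z
wxz/y ∨ wyz/x = wxyz
w/x/y/z ∨ wxyz = wxyz
wy/x/z ∧ wxyz = wy/x/z
wx/yz ∨ w/xy/z = wxyz
wxy/z ∧ wy/xz = wy/x/z
wxyz ∨ wy/x/z = wxyz
wz/xy ∨ wx/y/z = wxyz
wyz/x ∨ w/xyz = wxyz
wxyz ∧ wxyz = wxyz
wxyz ∧ wxyz = wxyz
wy/x/z ∧ wxyz = wy/x/z

wy/x/z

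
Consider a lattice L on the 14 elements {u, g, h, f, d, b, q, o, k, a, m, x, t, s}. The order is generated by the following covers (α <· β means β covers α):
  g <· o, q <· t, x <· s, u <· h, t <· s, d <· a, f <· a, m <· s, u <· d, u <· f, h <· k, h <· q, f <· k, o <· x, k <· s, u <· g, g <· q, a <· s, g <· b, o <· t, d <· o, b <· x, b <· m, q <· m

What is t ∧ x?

o

Common lower bounds of {t, x}: d, g, o, u.
The greatest among these is o.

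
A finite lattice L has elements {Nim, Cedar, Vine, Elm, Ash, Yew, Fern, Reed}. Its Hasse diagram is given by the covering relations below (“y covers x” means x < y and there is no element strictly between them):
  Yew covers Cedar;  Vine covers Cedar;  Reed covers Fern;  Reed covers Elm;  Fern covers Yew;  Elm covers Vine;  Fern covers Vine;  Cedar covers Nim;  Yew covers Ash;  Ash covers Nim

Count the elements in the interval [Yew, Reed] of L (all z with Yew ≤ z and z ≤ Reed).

The interval [Yew, Reed] = {Fern, Reed, Yew}, which has 3 elements.

3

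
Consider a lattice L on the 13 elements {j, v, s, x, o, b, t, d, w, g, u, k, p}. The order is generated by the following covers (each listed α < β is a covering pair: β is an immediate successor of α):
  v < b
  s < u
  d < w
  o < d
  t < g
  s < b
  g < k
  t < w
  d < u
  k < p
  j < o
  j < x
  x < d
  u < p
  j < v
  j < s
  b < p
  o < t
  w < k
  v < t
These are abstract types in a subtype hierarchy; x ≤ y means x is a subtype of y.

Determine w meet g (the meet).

Common lower bounds of {w, g}: j, o, t, v.
The greatest among these is t.

t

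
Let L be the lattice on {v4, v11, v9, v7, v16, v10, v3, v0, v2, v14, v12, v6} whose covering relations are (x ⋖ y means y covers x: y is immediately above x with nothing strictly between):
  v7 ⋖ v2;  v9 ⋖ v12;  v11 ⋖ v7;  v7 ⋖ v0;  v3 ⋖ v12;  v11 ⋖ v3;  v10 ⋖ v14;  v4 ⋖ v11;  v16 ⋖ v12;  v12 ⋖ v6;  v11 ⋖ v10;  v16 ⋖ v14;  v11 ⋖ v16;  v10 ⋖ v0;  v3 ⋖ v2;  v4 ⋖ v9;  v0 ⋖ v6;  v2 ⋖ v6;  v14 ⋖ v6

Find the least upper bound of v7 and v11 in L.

Common upper bounds of {v7, v11}: v0, v2, v6, v7.
The least among these is v7.

v7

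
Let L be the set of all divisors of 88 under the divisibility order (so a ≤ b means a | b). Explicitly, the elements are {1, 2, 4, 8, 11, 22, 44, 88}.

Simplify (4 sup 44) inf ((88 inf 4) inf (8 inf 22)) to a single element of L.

4 ∨ 44 = 44
88 ∧ 4 = 4
8 ∧ 22 = 2
4 ∧ 2 = 2
44 ∧ 2 = 2

2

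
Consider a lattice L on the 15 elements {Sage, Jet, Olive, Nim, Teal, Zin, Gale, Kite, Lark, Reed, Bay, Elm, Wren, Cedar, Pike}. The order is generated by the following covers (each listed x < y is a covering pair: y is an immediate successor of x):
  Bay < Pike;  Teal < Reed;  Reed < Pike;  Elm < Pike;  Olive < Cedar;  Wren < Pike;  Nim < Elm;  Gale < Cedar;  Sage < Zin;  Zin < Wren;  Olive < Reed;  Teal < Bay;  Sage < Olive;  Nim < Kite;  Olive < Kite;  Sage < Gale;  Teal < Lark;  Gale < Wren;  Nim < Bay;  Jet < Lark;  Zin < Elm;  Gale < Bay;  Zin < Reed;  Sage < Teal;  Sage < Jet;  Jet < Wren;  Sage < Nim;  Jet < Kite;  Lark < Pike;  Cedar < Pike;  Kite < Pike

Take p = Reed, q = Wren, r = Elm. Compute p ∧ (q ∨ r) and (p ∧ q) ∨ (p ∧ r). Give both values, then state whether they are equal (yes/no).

q ∨ r = Pike, so p ∧ (q ∨ r) = Reed ∧ Pike = Reed.
p ∧ q = Zin and p ∧ r = Zin, so (p ∧ q) ∨ (p ∧ r) = Zin ∨ Zin = Zin.
Equal: no.

Reed; Zin; no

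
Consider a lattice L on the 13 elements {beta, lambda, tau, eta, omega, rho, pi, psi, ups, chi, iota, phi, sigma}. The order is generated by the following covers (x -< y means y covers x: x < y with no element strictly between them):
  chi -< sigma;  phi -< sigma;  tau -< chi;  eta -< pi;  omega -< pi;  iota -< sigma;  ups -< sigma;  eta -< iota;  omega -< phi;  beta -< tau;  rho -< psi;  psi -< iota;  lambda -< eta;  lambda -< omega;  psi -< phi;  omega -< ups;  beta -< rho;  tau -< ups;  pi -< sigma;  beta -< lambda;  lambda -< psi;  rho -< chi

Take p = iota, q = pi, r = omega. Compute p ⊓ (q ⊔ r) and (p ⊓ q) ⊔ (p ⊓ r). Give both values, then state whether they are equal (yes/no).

eta; eta; yes

q ⊔ r = pi, so p ⊓ (q ⊔ r) = iota ⊓ pi = eta.
p ⊓ q = eta and p ⊓ r = lambda, so (p ⊓ q) ⊔ (p ⊓ r) = eta ⊔ lambda = eta.
Equal: yes.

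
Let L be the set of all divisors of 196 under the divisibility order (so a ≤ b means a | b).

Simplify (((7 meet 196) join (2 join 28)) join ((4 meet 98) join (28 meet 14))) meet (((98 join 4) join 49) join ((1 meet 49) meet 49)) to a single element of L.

28

7 ∧ 196 = 7
2 ∨ 28 = 28
7 ∨ 28 = 28
4 ∧ 98 = 2
28 ∧ 14 = 14
2 ∨ 14 = 14
28 ∨ 14 = 28
98 ∨ 4 = 196
196 ∨ 49 = 196
1 ∧ 49 = 1
1 ∧ 49 = 1
196 ∨ 1 = 196
28 ∧ 196 = 28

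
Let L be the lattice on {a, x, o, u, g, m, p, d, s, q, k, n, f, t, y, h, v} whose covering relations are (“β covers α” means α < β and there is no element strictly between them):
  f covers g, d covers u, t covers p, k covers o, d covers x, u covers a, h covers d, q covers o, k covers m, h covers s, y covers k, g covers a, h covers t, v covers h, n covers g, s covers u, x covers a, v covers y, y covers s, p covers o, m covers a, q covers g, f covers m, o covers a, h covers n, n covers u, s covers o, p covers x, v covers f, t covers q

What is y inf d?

u

Common lower bounds of {y, d}: a, u.
The greatest among these is u.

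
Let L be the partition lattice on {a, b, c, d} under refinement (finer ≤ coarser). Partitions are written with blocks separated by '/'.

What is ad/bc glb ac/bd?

a/b/c/d

The meet (common refinement) of ad/bc and ac/bd intersects blocks pairwise, giving a/b/c/d.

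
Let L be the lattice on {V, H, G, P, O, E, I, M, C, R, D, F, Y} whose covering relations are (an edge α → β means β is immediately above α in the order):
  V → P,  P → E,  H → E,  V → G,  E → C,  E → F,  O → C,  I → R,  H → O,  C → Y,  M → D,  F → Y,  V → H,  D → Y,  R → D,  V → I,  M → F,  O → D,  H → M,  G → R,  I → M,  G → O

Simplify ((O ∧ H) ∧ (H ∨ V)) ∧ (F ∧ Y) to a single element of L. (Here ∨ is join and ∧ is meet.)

H

O ∧ H = H
H ∨ V = H
H ∧ H = H
F ∧ Y = F
H ∧ F = H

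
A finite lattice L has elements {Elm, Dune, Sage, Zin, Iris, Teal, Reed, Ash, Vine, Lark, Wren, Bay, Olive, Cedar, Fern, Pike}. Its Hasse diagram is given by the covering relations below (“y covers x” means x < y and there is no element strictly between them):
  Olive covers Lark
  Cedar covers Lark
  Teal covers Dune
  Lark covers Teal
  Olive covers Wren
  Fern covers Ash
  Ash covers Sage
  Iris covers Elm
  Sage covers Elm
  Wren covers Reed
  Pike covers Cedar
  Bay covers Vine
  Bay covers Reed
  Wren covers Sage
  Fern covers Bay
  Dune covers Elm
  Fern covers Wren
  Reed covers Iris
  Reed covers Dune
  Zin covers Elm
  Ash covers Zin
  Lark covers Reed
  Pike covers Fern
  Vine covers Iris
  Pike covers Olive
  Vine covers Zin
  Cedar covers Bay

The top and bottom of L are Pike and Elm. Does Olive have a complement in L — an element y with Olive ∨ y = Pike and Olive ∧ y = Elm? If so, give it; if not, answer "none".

Need y with Olive ∨ y = Pike and Olive ∧ y = Elm.
Checking each element gives: Zin.

Zin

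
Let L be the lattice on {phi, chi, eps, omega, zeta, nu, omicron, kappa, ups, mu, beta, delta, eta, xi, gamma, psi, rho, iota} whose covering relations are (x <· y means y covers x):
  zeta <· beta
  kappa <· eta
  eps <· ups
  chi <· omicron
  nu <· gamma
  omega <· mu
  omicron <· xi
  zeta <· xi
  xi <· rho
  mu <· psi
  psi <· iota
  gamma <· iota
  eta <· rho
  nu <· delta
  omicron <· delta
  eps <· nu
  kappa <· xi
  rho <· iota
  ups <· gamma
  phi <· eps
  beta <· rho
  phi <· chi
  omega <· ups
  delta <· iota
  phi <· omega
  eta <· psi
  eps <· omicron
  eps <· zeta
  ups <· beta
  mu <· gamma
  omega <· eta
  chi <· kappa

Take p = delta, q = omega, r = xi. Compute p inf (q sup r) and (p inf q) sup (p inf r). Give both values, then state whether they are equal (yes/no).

q sup r = rho, so p inf (q sup r) = delta inf rho = omicron.
p inf q = phi and p inf r = omicron, so (p inf q) sup (p inf r) = phi sup omicron = omicron.
Equal: yes.

omicron; omicron; yes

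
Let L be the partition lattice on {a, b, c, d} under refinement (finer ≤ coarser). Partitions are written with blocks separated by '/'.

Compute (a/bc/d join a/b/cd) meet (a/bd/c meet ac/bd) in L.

a/bd/c

a/bc/d ∨ a/b/cd = a/bcd
a/bd/c ∧ ac/bd = a/bd/c
a/bcd ∧ a/bd/c = a/bd/c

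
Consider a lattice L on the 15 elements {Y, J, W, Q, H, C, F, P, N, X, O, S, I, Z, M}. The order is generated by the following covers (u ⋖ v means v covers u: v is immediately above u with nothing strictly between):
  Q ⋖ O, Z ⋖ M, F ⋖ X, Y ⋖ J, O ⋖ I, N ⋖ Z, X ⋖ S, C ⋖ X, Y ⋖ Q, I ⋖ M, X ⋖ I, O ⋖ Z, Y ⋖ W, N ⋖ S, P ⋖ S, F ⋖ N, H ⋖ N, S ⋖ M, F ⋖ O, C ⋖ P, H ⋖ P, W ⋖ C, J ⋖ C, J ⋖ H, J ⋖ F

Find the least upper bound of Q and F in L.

Common upper bounds of {Q, F}: I, M, O, Z.
The least among these is O.

O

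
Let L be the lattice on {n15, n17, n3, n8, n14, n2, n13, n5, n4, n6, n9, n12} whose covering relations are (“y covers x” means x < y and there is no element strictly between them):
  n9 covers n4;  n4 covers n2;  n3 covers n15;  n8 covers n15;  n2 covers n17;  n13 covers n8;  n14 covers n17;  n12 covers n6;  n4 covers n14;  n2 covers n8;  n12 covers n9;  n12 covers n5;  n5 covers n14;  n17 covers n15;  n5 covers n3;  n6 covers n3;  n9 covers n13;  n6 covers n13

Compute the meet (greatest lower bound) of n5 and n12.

n5

Common lower bounds of {n5, n12}: n14, n15, n17, n3, n5.
The greatest among these is n5.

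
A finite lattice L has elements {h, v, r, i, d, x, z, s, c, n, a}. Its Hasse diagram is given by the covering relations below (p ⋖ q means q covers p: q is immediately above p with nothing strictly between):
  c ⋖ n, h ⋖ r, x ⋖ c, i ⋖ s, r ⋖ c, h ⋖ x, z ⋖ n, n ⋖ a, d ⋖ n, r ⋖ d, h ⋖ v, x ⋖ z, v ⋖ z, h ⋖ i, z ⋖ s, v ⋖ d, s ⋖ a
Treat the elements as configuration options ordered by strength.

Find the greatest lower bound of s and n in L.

Common lower bounds of {s, n}: h, v, x, z.
The greatest among these is z.

z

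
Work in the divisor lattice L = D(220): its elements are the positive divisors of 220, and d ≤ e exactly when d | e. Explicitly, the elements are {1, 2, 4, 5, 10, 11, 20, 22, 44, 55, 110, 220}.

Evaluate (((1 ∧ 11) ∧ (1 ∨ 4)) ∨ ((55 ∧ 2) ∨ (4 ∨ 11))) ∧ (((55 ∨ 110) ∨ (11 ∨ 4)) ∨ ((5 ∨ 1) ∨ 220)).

1 ∧ 11 = 1
1 ∨ 4 = 4
1 ∧ 4 = 1
55 ∧ 2 = 1
4 ∨ 11 = 44
1 ∨ 44 = 44
1 ∨ 44 = 44
55 ∨ 110 = 110
11 ∨ 4 = 44
110 ∨ 44 = 220
5 ∨ 1 = 5
5 ∨ 220 = 220
220 ∨ 220 = 220
44 ∧ 220 = 44

44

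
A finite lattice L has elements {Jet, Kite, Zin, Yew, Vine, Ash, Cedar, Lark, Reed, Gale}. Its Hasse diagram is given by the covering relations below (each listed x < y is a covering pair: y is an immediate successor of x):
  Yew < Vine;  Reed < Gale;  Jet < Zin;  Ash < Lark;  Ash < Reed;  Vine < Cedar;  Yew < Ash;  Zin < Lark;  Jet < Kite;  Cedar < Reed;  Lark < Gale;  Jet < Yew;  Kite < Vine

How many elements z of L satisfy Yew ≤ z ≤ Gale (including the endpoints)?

7

The interval [Yew, Gale] = {Ash, Cedar, Gale, Lark, Reed, Vine, Yew}, which has 7 elements.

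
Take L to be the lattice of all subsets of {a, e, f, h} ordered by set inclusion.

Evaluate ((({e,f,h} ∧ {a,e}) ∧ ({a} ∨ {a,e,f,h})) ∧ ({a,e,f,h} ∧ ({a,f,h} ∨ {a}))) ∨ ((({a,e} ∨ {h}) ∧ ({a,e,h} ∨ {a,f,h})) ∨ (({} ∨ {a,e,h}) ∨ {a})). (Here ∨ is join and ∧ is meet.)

{a,e,h}

{e,f,h} ∧ {a,e} = {e}
{a} ∨ {a,e,f,h} = {a,e,f,h}
{e} ∧ {a,e,f,h} = {e}
{a,f,h} ∨ {a} = {a,f,h}
{a,e,f,h} ∧ {a,f,h} = {a,f,h}
{e} ∧ {a,f,h} = {}
{a,e} ∨ {h} = {a,e,h}
{a,e,h} ∨ {a,f,h} = {a,e,f,h}
{a,e,h} ∧ {a,e,f,h} = {a,e,h}
{} ∨ {a,e,h} = {a,e,h}
{a,e,h} ∨ {a} = {a,e,h}
{a,e,h} ∨ {a,e,h} = {a,e,h}
{} ∨ {a,e,h} = {a,e,h}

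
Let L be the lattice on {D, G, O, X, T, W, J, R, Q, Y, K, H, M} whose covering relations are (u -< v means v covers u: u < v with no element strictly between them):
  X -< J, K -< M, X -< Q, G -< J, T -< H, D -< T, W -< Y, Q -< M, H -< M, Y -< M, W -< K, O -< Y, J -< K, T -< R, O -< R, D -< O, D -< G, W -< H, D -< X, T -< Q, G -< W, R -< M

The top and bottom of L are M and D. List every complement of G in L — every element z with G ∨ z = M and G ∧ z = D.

Q, R

Need z with G ∨ z = M and G ∧ z = D.
Checking each element gives: Q, R.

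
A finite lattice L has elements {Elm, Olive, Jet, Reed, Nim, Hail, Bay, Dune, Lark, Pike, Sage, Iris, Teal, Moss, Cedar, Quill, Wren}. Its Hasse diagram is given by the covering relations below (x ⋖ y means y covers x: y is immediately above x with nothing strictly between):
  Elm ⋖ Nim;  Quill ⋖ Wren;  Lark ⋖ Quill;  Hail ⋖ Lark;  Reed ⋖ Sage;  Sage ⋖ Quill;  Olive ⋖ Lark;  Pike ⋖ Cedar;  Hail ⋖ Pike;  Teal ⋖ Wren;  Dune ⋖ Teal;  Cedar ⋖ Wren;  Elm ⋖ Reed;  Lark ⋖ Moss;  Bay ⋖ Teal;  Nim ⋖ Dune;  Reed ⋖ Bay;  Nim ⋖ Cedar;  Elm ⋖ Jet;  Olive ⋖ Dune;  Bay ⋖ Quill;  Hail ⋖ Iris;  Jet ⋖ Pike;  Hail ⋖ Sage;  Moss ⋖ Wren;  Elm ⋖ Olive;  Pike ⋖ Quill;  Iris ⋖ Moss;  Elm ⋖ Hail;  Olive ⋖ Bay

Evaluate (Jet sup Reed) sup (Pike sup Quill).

Jet ∨ Reed = Quill
Pike ∨ Quill = Quill
Quill ∨ Quill = Quill

Quill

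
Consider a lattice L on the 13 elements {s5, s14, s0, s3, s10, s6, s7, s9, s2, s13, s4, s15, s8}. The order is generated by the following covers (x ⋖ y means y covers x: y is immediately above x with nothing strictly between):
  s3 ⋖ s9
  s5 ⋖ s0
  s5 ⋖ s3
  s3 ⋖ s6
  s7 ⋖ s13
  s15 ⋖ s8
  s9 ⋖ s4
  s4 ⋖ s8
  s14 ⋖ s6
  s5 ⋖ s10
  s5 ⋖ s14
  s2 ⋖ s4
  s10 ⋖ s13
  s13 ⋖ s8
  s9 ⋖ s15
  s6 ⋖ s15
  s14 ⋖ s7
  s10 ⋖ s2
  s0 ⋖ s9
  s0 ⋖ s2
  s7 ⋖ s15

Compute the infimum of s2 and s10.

s10

Common lower bounds of {s2, s10}: s10, s5.
The greatest among these is s10.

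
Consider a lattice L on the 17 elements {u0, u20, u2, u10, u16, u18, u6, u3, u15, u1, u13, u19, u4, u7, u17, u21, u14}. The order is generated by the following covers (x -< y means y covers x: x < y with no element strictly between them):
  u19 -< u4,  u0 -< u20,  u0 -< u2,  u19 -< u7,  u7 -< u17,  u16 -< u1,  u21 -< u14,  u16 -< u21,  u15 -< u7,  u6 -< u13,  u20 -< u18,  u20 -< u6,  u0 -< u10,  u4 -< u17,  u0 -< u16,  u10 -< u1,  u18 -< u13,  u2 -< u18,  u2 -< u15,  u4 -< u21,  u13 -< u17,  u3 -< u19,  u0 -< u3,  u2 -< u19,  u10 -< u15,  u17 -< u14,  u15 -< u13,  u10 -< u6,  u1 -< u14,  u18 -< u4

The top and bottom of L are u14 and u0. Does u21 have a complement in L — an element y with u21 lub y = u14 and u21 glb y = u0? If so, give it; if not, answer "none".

Need y with u21 ∨ y = u14 and u21 ∧ y = u0.
Checking each element gives: u10.

u10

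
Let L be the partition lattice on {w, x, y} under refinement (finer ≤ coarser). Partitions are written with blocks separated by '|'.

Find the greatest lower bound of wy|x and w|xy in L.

The meet (common refinement) of wy|x and w|xy intersects blocks pairwise, giving w|x|y.

w|x|y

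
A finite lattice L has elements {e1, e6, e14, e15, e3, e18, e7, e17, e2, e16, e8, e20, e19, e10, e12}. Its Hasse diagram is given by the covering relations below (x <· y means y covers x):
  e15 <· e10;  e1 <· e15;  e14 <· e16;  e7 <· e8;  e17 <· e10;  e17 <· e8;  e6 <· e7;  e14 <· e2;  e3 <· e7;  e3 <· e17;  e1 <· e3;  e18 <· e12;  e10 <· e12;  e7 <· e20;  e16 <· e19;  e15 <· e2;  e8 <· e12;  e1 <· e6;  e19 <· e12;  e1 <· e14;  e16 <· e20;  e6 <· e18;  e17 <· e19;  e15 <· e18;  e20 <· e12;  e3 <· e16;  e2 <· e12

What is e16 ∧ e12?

Common lower bounds of {e16, e12}: e1, e14, e16, e3.
The greatest among these is e16.

e16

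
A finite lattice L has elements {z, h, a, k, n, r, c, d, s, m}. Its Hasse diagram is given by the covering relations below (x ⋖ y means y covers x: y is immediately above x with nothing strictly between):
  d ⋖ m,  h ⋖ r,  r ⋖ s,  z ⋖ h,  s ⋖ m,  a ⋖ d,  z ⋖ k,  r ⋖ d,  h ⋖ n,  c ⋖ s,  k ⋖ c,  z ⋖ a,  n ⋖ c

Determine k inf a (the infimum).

z

Common lower bounds of {k, a}: z.
The greatest among these is z.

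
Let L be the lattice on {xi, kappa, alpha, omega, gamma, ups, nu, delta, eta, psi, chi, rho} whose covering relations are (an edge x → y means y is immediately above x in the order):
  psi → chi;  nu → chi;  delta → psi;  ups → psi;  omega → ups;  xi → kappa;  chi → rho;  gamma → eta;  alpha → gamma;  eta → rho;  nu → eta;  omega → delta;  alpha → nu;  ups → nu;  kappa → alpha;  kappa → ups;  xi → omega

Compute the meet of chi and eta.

nu

Common lower bounds of {chi, eta}: alpha, kappa, nu, omega, ups, xi.
The greatest among these is nu.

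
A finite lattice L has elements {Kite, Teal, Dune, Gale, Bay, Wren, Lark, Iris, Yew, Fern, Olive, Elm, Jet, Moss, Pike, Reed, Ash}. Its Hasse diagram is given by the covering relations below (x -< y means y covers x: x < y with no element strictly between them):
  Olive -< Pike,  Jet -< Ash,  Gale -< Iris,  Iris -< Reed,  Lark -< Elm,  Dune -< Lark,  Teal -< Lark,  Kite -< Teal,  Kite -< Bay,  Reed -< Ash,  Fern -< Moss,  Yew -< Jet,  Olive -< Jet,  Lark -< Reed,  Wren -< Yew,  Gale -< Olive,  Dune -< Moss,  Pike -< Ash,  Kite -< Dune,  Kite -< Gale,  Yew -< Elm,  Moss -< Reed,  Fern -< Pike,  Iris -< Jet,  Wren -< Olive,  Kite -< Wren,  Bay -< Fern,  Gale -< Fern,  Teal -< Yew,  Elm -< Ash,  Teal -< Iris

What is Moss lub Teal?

Common upper bounds of {Moss, Teal}: Ash, Reed.
The least among these is Reed.

Reed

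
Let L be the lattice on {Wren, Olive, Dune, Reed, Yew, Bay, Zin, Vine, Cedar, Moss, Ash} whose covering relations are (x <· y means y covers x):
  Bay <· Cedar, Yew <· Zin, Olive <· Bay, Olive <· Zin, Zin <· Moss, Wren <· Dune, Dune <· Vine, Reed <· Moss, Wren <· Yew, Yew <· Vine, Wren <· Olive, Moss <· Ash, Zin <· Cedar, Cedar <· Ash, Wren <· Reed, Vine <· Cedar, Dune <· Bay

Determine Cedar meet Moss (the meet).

Zin

Common lower bounds of {Cedar, Moss}: Olive, Wren, Yew, Zin.
The greatest among these is Zin.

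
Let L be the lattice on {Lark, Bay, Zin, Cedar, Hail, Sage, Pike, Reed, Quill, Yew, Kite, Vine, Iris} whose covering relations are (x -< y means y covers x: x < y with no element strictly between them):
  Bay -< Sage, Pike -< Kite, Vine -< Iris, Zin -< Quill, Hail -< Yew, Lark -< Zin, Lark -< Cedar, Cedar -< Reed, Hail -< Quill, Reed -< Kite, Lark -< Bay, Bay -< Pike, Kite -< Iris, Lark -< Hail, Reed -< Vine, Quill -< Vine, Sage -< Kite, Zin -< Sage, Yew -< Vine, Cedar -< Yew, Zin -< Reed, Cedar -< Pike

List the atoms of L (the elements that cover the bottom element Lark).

Bay, Cedar, Hail, Zin

The atoms are exactly the elements that cover Lark: Bay, Cedar, Hail, Zin.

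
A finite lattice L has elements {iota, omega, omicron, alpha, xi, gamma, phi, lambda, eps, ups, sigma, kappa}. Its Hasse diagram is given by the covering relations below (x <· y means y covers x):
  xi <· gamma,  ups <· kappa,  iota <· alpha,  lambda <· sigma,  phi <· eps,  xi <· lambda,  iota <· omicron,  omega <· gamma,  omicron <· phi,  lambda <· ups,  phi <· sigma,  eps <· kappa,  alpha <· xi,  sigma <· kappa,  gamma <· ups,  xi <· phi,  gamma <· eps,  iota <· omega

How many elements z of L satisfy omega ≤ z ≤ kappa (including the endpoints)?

The interval [omega, kappa] = {eps, gamma, kappa, omega, ups}, which has 5 elements.

5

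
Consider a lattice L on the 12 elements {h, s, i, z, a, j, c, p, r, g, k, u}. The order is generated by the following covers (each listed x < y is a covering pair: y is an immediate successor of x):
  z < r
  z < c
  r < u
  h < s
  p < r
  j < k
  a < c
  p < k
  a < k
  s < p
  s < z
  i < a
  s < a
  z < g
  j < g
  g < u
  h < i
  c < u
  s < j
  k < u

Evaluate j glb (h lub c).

s

h ∨ c = c
j ∧ c = s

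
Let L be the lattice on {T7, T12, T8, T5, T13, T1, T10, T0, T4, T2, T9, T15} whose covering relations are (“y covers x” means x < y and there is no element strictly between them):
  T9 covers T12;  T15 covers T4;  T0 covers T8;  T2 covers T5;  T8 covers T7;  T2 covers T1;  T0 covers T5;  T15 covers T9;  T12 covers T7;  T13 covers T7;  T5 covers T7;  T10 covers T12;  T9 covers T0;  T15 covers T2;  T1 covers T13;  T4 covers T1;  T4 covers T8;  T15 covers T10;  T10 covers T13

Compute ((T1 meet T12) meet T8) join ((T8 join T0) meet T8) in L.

T8

T1 ∧ T12 = T7
T7 ∧ T8 = T7
T8 ∨ T0 = T0
T0 ∧ T8 = T8
T7 ∨ T8 = T8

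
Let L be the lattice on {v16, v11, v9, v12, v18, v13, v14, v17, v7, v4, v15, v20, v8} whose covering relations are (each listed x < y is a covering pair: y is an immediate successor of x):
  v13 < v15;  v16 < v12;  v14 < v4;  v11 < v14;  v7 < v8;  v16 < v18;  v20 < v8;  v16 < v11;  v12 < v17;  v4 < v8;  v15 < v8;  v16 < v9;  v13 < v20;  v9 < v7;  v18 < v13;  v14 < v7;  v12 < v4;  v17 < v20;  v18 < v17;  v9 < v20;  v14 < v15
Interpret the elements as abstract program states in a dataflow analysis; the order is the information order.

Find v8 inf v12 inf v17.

v12

Common lower bounds of {v8, v12, v17}: v12, v16.
The greatest among these is v12.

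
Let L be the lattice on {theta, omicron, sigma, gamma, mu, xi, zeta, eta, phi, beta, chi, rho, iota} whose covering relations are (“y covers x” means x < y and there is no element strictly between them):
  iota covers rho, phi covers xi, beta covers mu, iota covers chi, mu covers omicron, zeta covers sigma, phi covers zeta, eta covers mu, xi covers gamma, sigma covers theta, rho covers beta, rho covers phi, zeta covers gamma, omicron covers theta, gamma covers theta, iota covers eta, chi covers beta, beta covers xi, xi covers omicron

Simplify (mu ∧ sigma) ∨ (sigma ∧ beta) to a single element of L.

mu ∧ sigma = theta
sigma ∧ beta = theta
theta ∨ theta = theta

theta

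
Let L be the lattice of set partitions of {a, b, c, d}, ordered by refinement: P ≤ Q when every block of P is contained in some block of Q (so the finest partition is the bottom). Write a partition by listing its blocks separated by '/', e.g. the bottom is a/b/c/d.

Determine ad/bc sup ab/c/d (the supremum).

abcd

The join of ad/bc and ab/c/d merges any blocks that overlap across the partitions, giving abcd.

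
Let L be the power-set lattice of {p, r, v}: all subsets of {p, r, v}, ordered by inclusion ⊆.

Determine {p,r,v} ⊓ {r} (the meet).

{r}

Common lower bounds of {{p,r,v}, {r}}: {r}, ∅.
The greatest among these is {r}.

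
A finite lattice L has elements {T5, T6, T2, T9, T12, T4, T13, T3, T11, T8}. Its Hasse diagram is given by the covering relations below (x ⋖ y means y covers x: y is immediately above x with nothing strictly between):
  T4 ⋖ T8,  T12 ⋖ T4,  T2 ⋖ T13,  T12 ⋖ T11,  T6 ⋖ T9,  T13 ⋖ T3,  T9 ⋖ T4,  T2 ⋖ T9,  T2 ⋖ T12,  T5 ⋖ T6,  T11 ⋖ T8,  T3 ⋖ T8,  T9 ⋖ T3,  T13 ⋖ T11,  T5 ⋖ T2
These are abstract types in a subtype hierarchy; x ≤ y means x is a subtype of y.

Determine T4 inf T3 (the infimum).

T9

Common lower bounds of {T4, T3}: T2, T5, T6, T9.
The greatest among these is T9.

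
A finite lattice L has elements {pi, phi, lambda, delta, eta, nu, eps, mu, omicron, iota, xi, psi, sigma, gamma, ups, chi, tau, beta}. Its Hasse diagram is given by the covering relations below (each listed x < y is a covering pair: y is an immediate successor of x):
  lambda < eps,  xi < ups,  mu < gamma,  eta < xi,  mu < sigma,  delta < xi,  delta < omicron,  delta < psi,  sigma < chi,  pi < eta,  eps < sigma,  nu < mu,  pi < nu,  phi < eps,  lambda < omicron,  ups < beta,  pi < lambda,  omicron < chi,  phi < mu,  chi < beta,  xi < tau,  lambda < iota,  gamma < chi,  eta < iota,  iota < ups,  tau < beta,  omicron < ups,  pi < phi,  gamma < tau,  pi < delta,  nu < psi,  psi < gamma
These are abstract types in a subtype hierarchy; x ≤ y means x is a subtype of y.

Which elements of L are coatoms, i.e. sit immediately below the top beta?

The coatoms are exactly the elements covered by beta: chi, tau, ups.

chi, tau, ups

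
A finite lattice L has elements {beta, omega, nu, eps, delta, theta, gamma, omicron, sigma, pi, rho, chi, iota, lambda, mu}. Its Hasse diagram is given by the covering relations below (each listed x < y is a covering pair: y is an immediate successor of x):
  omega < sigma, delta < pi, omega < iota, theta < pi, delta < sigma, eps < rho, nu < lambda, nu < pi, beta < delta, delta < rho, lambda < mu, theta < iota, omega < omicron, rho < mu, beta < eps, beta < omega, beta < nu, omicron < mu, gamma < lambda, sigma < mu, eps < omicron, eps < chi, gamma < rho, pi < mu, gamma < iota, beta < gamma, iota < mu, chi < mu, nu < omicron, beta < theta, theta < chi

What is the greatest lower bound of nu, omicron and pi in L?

Common lower bounds of {nu, omicron, pi}: beta, nu.
The greatest among these is nu.

nu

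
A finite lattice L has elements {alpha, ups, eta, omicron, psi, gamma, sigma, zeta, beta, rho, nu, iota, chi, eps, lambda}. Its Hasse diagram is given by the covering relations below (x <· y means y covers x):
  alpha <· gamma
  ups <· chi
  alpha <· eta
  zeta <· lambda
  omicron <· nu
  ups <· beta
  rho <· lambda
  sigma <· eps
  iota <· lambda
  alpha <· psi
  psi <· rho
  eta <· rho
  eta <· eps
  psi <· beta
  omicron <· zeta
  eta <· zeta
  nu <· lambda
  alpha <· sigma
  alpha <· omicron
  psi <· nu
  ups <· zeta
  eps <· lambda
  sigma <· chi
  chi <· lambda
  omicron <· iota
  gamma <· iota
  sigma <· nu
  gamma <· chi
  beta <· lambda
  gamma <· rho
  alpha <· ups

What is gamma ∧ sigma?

Common lower bounds of {gamma, sigma}: alpha.
The greatest among these is alpha.

alpha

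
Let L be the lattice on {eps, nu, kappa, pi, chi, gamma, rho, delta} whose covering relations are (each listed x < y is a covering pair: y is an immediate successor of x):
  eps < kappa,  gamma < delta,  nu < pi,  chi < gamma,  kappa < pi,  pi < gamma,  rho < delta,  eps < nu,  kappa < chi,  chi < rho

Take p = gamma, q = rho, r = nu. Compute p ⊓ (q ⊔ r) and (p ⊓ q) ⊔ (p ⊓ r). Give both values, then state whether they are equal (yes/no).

gamma; gamma; yes

q ⊔ r = delta, so p ⊓ (q ⊔ r) = gamma ⊓ delta = gamma.
p ⊓ q = chi and p ⊓ r = nu, so (p ⊓ q) ⊔ (p ⊓ r) = chi ⊔ nu = gamma.
Equal: yes.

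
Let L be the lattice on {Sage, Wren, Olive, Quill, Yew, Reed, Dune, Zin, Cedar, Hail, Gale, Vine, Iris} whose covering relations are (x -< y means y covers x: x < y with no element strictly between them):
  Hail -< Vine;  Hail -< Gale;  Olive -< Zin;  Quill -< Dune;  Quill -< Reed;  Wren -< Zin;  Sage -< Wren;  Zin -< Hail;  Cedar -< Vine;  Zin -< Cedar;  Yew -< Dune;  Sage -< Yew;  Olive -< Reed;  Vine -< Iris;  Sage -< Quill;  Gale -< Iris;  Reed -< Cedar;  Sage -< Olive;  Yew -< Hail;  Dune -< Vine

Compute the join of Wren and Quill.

Cedar

Common upper bounds of {Wren, Quill}: Cedar, Iris, Vine.
The least among these is Cedar.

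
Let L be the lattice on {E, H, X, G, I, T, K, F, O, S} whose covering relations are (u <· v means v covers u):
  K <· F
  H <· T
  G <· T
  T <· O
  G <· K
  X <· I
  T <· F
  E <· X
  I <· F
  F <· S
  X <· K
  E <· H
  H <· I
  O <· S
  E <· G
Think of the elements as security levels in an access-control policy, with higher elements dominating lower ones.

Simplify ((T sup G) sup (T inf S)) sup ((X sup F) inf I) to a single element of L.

F

T ∨ G = T
T ∧ S = T
T ∨ T = T
X ∨ F = F
F ∧ I = I
T ∨ I = F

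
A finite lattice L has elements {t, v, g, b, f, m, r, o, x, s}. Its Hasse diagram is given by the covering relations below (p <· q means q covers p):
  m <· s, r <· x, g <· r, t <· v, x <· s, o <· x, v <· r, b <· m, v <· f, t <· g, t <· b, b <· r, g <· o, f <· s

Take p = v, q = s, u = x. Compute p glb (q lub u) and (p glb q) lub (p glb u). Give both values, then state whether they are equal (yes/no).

v; v; yes

q lub u = s, so p glb (q lub u) = v glb s = v.
p glb q = v and p glb u = v, so (p glb q) lub (p glb u) = v lub v = v.
Equal: yes.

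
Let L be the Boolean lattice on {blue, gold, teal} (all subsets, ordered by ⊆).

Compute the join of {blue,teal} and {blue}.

Under ⊆, join is union: {blue,teal} ∪ {blue} = {blue,teal}.

{blue,teal}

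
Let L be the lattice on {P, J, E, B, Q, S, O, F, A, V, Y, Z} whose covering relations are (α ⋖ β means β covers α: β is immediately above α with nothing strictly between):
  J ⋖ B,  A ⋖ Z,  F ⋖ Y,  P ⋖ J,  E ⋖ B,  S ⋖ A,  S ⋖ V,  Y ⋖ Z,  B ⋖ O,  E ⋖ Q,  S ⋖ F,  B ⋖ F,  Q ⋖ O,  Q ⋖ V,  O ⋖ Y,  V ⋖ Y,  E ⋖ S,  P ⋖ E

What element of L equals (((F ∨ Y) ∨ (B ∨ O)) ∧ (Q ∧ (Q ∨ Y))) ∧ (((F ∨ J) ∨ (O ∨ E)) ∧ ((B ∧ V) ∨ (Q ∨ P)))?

Q

F ∨ Y = Y
B ∨ O = O
Y ∨ O = Y
Q ∨ Y = Y
Q ∧ Y = Q
Y ∧ Q = Q
F ∨ J = F
O ∨ E = O
F ∨ O = Y
B ∧ V = E
Q ∨ P = Q
E ∨ Q = Q
Y ∧ Q = Q
Q ∧ Q = Q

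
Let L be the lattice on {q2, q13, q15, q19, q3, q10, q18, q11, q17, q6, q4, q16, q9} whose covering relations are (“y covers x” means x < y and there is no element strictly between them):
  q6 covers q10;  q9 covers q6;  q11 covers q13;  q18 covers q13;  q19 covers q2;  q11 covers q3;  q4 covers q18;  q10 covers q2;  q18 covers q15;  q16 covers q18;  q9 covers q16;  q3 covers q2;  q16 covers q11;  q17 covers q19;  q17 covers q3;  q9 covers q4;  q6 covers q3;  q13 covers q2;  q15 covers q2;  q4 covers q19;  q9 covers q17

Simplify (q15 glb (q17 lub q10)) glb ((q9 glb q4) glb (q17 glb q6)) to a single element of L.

q17 ∨ q10 = q9
q15 ∧ q9 = q15
q9 ∧ q4 = q4
q17 ∧ q6 = q3
q4 ∧ q3 = q2
q15 ∧ q2 = q2

q2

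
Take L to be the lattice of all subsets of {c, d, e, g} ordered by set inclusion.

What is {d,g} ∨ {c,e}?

{c,d,e,g}

Under ⊆, join is union: {d,g} ∪ {c,e} = {c,d,e,g}.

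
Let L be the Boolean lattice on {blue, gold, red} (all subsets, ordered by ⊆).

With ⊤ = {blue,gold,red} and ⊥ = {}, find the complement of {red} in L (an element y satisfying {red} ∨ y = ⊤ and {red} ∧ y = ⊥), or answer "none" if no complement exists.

Need y with {red} ∨ y = {blue,gold,red} and {red} ∧ y = {}.
Checking each element gives: {blue,gold}.

{blue,gold}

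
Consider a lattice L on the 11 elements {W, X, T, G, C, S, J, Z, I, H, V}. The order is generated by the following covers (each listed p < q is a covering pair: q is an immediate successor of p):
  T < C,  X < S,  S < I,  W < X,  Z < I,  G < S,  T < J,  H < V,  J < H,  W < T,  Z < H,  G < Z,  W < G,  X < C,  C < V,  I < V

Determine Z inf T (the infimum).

W

Common lower bounds of {Z, T}: W.
The greatest among these is W.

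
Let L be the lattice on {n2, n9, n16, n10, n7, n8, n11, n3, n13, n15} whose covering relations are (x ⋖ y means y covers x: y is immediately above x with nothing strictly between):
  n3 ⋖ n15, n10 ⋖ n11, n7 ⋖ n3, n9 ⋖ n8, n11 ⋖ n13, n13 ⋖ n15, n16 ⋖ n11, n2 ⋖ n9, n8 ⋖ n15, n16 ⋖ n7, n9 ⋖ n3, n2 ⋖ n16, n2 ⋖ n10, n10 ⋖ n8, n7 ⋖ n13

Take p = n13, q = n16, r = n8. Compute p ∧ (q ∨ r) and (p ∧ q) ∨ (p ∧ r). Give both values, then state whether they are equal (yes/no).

q ∨ r = n15, so p ∧ (q ∨ r) = n13 ∧ n15 = n13.
p ∧ q = n16 and p ∧ r = n10, so (p ∧ q) ∨ (p ∧ r) = n16 ∨ n10 = n11.
Equal: no.

n13; n11; no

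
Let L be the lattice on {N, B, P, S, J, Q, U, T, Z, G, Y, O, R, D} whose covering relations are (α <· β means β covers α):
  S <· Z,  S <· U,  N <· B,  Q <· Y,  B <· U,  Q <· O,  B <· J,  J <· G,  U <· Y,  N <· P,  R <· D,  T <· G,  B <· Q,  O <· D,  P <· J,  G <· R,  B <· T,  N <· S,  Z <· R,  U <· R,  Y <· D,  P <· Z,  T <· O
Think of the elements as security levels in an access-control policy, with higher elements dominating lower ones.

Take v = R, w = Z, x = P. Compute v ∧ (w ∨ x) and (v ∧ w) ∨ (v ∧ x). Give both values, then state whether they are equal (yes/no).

w ∨ x = Z, so v ∧ (w ∨ x) = R ∧ Z = Z.
v ∧ w = Z and v ∧ x = P, so (v ∧ w) ∨ (v ∧ x) = Z ∨ P = Z.
Equal: yes.

Z; Z; yes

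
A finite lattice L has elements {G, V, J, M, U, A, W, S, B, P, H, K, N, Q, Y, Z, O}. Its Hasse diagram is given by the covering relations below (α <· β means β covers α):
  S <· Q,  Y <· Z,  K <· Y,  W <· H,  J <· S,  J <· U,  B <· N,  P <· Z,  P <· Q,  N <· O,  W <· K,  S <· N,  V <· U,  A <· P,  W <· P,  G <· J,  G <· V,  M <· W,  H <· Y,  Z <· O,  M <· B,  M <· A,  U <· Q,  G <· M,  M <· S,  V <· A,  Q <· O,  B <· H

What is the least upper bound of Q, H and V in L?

O

Common upper bounds of {Q, H, V}: O.
The least among these is O.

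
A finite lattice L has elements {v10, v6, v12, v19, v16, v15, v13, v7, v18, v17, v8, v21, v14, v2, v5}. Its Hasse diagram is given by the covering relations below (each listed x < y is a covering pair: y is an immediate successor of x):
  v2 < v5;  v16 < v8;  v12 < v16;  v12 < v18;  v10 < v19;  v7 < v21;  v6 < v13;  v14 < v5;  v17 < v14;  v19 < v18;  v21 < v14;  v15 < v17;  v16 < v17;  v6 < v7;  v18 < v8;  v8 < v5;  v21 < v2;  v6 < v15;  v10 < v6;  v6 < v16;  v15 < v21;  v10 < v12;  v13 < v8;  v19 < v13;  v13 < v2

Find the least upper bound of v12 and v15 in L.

Common upper bounds of {v12, v15}: v14, v17, v5.
The least among these is v17.

v17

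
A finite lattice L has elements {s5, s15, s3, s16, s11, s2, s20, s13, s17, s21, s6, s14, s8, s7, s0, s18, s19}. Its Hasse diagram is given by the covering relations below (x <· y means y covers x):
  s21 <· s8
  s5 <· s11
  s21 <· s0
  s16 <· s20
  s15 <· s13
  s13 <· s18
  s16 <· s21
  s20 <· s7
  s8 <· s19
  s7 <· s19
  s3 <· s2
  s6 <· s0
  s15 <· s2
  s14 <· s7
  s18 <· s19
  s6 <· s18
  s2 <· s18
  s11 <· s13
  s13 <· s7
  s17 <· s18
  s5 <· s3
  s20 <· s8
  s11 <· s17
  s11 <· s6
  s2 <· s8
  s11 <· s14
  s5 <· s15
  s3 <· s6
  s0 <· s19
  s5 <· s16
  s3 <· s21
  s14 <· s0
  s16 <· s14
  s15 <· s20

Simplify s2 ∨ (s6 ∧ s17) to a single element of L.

s18

s6 ∧ s17 = s11
s2 ∨ s11 = s18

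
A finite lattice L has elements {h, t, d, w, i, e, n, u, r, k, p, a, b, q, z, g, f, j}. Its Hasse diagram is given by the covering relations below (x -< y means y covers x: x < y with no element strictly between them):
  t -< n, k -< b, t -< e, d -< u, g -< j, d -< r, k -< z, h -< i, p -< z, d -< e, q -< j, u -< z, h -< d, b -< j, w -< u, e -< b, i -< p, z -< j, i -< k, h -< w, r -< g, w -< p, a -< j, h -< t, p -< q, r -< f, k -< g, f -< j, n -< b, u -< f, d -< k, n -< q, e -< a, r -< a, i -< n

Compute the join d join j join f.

j

Common upper bounds of {d, j, f}: j.
The least among these is j.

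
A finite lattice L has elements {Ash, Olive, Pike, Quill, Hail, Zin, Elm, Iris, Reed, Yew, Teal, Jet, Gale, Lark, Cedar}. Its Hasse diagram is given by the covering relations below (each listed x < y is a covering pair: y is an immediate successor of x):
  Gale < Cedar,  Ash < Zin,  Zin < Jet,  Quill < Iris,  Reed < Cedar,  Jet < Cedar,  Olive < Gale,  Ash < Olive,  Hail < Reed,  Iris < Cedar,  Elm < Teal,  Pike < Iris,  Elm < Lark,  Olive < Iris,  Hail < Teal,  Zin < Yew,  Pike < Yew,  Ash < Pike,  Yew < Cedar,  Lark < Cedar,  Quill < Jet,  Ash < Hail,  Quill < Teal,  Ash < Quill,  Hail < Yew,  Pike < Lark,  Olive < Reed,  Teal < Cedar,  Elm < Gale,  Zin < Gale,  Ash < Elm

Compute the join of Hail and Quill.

Teal

Common upper bounds of {Hail, Quill}: Cedar, Teal.
The least among these is Teal.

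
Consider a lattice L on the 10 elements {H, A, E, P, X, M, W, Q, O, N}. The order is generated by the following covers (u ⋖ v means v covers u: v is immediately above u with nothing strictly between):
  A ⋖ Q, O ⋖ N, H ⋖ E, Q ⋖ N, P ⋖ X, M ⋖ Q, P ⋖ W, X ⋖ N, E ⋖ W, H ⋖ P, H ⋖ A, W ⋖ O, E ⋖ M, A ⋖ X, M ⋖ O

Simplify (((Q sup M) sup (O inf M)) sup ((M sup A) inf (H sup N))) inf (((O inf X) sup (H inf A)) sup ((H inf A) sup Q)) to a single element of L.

Q

Q ∨ M = Q
O ∧ M = M
Q ∨ M = Q
M ∨ A = Q
H ∨ N = N
Q ∧ N = Q
Q ∨ Q = Q
O ∧ X = P
H ∧ A = H
P ∨ H = P
H ∧ A = H
H ∨ Q = Q
P ∨ Q = N
Q ∧ N = Q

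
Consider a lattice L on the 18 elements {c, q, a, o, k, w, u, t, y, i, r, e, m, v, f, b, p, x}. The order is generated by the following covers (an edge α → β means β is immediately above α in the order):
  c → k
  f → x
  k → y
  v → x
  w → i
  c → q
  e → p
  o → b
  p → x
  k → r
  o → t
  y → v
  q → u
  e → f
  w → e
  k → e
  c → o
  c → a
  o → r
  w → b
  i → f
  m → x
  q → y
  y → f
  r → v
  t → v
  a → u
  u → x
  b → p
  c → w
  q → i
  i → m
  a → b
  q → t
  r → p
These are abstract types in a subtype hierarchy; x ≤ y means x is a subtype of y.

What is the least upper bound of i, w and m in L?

Common upper bounds of {i, w, m}: m, x.
The least among these is m.

m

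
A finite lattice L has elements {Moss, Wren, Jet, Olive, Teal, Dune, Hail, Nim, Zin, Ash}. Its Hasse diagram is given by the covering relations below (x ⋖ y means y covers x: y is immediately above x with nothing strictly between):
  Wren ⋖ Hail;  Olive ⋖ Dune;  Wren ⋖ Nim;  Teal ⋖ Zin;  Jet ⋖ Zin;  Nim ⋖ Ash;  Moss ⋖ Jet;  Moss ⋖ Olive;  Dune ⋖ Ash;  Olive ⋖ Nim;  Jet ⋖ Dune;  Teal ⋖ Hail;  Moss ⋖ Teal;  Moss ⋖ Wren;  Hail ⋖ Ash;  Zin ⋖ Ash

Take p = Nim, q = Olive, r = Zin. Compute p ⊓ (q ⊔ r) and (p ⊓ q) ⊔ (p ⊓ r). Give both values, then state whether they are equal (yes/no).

q ⊔ r = Ash, so p ⊓ (q ⊔ r) = Nim ⊓ Ash = Nim.
p ⊓ q = Olive and p ⊓ r = Moss, so (p ⊓ q) ⊔ (p ⊓ r) = Olive ⊔ Moss = Olive.
Equal: no.

Nim; Olive; no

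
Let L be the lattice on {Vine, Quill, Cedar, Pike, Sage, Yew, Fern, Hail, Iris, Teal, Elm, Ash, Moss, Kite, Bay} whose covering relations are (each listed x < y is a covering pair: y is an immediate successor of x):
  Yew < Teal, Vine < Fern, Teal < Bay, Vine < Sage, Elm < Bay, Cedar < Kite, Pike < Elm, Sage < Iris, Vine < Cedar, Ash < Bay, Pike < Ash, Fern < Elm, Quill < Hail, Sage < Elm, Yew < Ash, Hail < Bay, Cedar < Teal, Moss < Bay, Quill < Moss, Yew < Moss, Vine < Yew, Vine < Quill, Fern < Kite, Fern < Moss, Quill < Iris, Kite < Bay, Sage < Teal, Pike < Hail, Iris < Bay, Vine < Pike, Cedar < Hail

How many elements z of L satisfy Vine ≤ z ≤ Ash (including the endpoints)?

The interval [Vine, Ash] = {Ash, Pike, Vine, Yew}, which has 4 elements.

4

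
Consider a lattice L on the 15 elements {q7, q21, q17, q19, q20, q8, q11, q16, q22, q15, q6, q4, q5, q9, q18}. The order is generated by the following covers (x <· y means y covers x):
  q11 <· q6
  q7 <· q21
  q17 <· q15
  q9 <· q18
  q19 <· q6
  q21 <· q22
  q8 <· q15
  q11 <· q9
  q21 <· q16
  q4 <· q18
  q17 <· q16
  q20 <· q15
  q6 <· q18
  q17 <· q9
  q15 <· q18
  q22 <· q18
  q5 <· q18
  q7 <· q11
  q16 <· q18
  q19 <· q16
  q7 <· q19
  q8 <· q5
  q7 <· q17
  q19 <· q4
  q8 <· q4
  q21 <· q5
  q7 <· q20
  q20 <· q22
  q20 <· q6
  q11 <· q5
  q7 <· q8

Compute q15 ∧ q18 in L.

q15

q15 ∧ q18 = q15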